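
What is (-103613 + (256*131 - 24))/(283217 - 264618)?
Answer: -70101/18599 ≈ -3.7691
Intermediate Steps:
(-103613 + (256*131 - 24))/(283217 - 264618) = (-103613 + (33536 - 24))/18599 = (-103613 + 33512)*(1/18599) = -70101*1/18599 = -70101/18599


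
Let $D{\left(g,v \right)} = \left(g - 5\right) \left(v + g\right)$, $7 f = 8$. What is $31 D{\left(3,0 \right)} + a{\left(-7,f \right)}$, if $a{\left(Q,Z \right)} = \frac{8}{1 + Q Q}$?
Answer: $- \frac{4646}{25} \approx -185.84$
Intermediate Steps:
$f = \frac{8}{7}$ ($f = \frac{1}{7} \cdot 8 = \frac{8}{7} \approx 1.1429$)
$a{\left(Q,Z \right)} = \frac{8}{1 + Q^{2}}$
$D{\left(g,v \right)} = \left(-5 + g\right) \left(g + v\right)$
$31 D{\left(3,0 \right)} + a{\left(-7,f \right)} = 31 \left(3^{2} - 15 - 0 + 3 \cdot 0\right) + \frac{8}{1 + \left(-7\right)^{2}} = 31 \left(9 - 15 + 0 + 0\right) + \frac{8}{1 + 49} = 31 \left(-6\right) + \frac{8}{50} = -186 + 8 \cdot \frac{1}{50} = -186 + \frac{4}{25} = - \frac{4646}{25}$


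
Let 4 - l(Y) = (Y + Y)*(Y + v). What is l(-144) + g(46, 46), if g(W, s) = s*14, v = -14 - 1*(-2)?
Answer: -44280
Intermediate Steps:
v = -12 (v = -14 + 2 = -12)
g(W, s) = 14*s
l(Y) = 4 - 2*Y*(-12 + Y) (l(Y) = 4 - (Y + Y)*(Y - 12) = 4 - 2*Y*(-12 + Y))
l(-144) + g(46, 46) = (4 - 2*(-144)**2 + 24*(-144)) + 14*46 = (4 - 2*20736 - 3456) + 644 = (4 - 41472 - 3456) + 644 = -44924 + 644 = -44280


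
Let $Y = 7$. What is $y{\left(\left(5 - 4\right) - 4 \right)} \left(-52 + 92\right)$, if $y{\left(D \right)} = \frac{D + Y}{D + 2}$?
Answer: $-160$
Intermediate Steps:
$y{\left(D \right)} = \frac{7 + D}{2 + D}$ ($y{\left(D \right)} = \frac{D + 7}{D + 2} = \frac{7 + D}{2 + D}$)
$y{\left(\left(5 - 4\right) - 4 \right)} \left(-52 + 92\right) = \frac{7 + \left(\left(5 - 4\right) - 4\right)}{2 + \left(\left(5 - 4\right) - 4\right)} \left(-52 + 92\right) = \frac{7 + \left(1 - 4\right)}{2 + \left(1 - 4\right)} 40 = \frac{7 - 3}{2 - 3} \cdot 40 = \frac{1}{-1} \cdot 4 \cdot 40 = \left(-1\right) 4 \cdot 40 = \left(-4\right) 40 = -160$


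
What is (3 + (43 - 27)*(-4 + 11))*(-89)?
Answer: -10235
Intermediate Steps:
(3 + (43 - 27)*(-4 + 11))*(-89) = (3 + 16*7)*(-89) = (3 + 112)*(-89) = 115*(-89) = -10235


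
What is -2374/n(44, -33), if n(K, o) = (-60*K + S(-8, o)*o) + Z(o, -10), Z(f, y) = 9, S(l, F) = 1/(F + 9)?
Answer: 18992/21037 ≈ 0.90279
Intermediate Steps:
S(l, F) = 1/(9 + F)
n(K, o) = 9 - 60*K + o/(9 + o) (n(K, o) = (-60*K + o/(9 + o)) + 9 = 9 - 60*K + o/(9 + o))
-2374/n(44, -33) = -2374*(9 - 33)/(-33 + 3*(3 - 20*44)*(9 - 33)) = -2374*(-24/(-33 + 3*(3 - 880)*(-24))) = -2374*(-24/(-33 + 3*(-877)*(-24))) = -2374*(-24/(-33 + 63144)) = -2374/((-1/24*63111)) = -2374/(-21037/8) = -2374*(-8/21037) = 18992/21037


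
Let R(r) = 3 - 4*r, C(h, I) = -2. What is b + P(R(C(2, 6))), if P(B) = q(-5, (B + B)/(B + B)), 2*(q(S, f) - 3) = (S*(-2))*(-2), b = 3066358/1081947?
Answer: -4507271/1081947 ≈ -4.1659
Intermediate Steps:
b = 3066358/1081947 (b = 3066358*(1/1081947) = 3066358/1081947 ≈ 2.8341)
q(S, f) = 3 + 2*S (q(S, f) = 3 + ((S*(-2))*(-2))/2 = 3 + (-2*S*(-2))/2 = 3 + (4*S)/2 = 3 + 2*S)
P(B) = -7 (P(B) = 3 + 2*(-5) = 3 - 10 = -7)
b + P(R(C(2, 6))) = 3066358/1081947 - 7 = -4507271/1081947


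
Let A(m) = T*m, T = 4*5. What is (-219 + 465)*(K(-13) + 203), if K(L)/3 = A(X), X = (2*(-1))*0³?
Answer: 49938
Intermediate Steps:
T = 20
X = 0 (X = -2*0 = 0)
A(m) = 20*m
K(L) = 0 (K(L) = 3*(20*0) = 3*0 = 0)
(-219 + 465)*(K(-13) + 203) = (-219 + 465)*(0 + 203) = 246*203 = 49938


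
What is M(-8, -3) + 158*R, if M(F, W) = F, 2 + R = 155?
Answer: 24166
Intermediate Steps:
R = 153 (R = -2 + 155 = 153)
M(-8, -3) + 158*R = -8 + 158*153 = -8 + 24174 = 24166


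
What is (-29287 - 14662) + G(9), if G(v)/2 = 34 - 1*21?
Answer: -43923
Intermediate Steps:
G(v) = 26 (G(v) = 2*(34 - 1*21) = 2*(34 - 21) = 2*13 = 26)
(-29287 - 14662) + G(9) = (-29287 - 14662) + 26 = -43949 + 26 = -43923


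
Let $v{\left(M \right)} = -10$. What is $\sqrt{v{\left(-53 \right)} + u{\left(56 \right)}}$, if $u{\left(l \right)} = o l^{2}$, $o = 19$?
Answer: $\sqrt{59574} \approx 244.08$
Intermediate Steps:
$u{\left(l \right)} = 19 l^{2}$
$\sqrt{v{\left(-53 \right)} + u{\left(56 \right)}} = \sqrt{-10 + 19 \cdot 56^{2}} = \sqrt{-10 + 19 \cdot 3136} = \sqrt{-10 + 59584} = \sqrt{59574}$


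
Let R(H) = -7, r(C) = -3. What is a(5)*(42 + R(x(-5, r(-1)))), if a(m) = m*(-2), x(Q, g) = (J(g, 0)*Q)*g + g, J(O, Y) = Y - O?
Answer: -350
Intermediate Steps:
x(Q, g) = g - Q*g² (x(Q, g) = ((0 - g)*Q)*g + g = ((-g)*Q)*g + g = (-Q*g)*g + g = -Q*g² + g = g - Q*g²)
a(m) = -2*m
a(5)*(42 + R(x(-5, r(-1)))) = (-2*5)*(42 - 7) = -10*35 = -350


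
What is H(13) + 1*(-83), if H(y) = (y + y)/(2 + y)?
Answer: -1219/15 ≈ -81.267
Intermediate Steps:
H(y) = 2*y/(2 + y) (H(y) = (2*y)/(2 + y) = 2*y/(2 + y))
H(13) + 1*(-83) = 2*13/(2 + 13) + 1*(-83) = 2*13/15 - 83 = 2*13*(1/15) - 83 = 26/15 - 83 = -1219/15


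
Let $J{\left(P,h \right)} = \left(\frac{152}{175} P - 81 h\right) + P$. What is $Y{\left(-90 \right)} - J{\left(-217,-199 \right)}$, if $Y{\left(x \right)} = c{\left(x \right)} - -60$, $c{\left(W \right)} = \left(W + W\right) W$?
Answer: $\frac{13662}{25} \approx 546.48$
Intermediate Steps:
$c{\left(W \right)} = 2 W^{2}$ ($c{\left(W \right)} = 2 W W = 2 W^{2}$)
$J{\left(P,h \right)} = - 81 h + \frac{327 P}{175}$ ($J{\left(P,h \right)} = \left(152 \cdot \frac{1}{175} P - 81 h\right) + P = \left(\frac{152 P}{175} - 81 h\right) + P = \left(- 81 h + \frac{152 P}{175}\right) + P = - 81 h + \frac{327 P}{175}$)
$Y{\left(x \right)} = 60 + 2 x^{2}$ ($Y{\left(x \right)} = 2 x^{2} - -60 = 2 x^{2} + 60 = 60 + 2 x^{2}$)
$Y{\left(-90 \right)} - J{\left(-217,-199 \right)} = \left(60 + 2 \left(-90\right)^{2}\right) - \left(\left(-81\right) \left(-199\right) + \frac{327}{175} \left(-217\right)\right) = \left(60 + 2 \cdot 8100\right) - \left(16119 - \frac{10137}{25}\right) = \left(60 + 16200\right) - \frac{392838}{25} = 16260 - \frac{392838}{25} = \frac{13662}{25}$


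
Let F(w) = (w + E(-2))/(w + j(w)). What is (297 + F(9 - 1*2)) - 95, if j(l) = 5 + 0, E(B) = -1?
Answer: 405/2 ≈ 202.50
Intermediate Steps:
j(l) = 5
F(w) = (-1 + w)/(5 + w) (F(w) = (w - 1)/(w + 5) = (-1 + w)/(5 + w))
(297 + F(9 - 1*2)) - 95 = (297 + (-1 + (9 - 1*2))/(5 + (9 - 1*2))) - 95 = (297 + (-1 + (9 - 2))/(5 + (9 - 2))) - 95 = (297 + (-1 + 7)/(5 + 7)) - 95 = (297 + 6/12) - 95 = (297 + (1/12)*6) - 95 = (297 + ½) - 95 = 595/2 - 95 = 405/2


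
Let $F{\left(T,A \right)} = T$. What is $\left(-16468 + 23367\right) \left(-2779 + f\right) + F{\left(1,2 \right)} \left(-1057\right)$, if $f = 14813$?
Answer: $83021509$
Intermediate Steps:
$\left(-16468 + 23367\right) \left(-2779 + f\right) + F{\left(1,2 \right)} \left(-1057\right) = \left(-16468 + 23367\right) \left(-2779 + 14813\right) + 1 \left(-1057\right) = 6899 \cdot 12034 - 1057 = 83022566 - 1057 = 83021509$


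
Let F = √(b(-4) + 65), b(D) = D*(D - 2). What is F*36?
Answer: 36*√89 ≈ 339.62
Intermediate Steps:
b(D) = D*(-2 + D)
F = √89 (F = √(-4*(-2 - 4) + 65) = √(-4*(-6) + 65) = √(24 + 65) = √89 ≈ 9.4340)
F*36 = √89*36 = 36*√89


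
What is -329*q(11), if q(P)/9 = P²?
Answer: -358281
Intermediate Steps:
q(P) = 9*P²
-329*q(11) = -2961*11² = -2961*121 = -329*1089 = -358281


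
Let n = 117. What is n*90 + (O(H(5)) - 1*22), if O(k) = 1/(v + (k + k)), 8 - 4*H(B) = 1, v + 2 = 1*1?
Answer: 52542/5 ≈ 10508.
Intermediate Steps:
v = -1 (v = -2 + 1*1 = -2 + 1 = -1)
H(B) = 7/4 (H(B) = 2 - 1/4*1 = 2 - 1/4 = 7/4)
O(k) = 1/(-1 + 2*k) (O(k) = 1/(-1 + (k + k)) = 1/(-1 + 2*k))
n*90 + (O(H(5)) - 1*22) = 117*90 + (1/(-1 + 2*(7/4)) - 1*22) = 10530 + (1/(-1 + 7/2) - 22) = 10530 + (1/(5/2) - 22) = 10530 + (2/5 - 22) = 10530 - 108/5 = 52542/5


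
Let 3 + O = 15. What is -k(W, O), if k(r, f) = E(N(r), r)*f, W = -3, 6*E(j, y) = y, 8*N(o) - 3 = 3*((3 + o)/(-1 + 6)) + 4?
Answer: 6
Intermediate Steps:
N(o) = 11/10 + 3*o/40 (N(o) = 3/8 + (3*((3 + o)/(-1 + 6)) + 4)/8 = 3/8 + (3*((3 + o)/5) + 4)/8 = 3/8 + (3*((3 + o)*(⅕)) + 4)/8 = 3/8 + (3*(⅗ + o/5) + 4)/8 = 3/8 + ((9/5 + 3*o/5) + 4)/8 = 3/8 + (29/5 + 3*o/5)/8 = 3/8 + (29/40 + 3*o/40) = 11/10 + 3*o/40)
E(j, y) = y/6
O = 12 (O = -3 + 15 = 12)
k(r, f) = f*r/6 (k(r, f) = (r/6)*f = f*r/6)
-k(W, O) = -12*(-3)/6 = -1*(-6) = 6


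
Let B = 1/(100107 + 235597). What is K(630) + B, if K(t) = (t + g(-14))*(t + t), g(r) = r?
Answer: 260560016641/335704 ≈ 7.7616e+5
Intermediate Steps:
B = 1/335704 ≈ 2.9788e-6
K(t) = 2*t*(-14 + t) (K(t) = (t - 14)*(t + t) = (-14 + t)*(2*t) = 2*t*(-14 + t))
K(630) + B = 2*630*(-14 + 630) + 1/335704 = 2*630*616 + 1/335704 = 776160 + 1/335704 = 260560016641/335704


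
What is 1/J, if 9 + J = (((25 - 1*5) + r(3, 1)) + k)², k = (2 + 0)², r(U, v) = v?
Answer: 1/616 ≈ 0.0016234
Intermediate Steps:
k = 4 (k = 2² = 4)
J = 616 (J = -9 + (((25 - 1*5) + 1) + 4)² = -9 + (((25 - 5) + 1) + 4)² = -9 + ((20 + 1) + 4)² = -9 + (21 + 4)² = -9 + 25² = -9 + 625 = 616)
1/J = 1/616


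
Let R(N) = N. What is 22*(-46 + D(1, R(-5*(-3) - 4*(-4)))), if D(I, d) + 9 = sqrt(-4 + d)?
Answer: -1210 + 66*sqrt(3) ≈ -1095.7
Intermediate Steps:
D(I, d) = -9 + sqrt(-4 + d)
22*(-46 + D(1, R(-5*(-3) - 4*(-4)))) = 22*(-46 + (-9 + sqrt(-4 + (-5*(-3) - 4*(-4))))) = 22*(-46 + (-9 + sqrt(-4 + (15 + 16)))) = 22*(-46 + (-9 + sqrt(-4 + 31))) = 22*(-46 + (-9 + sqrt(27))) = 22*(-46 + (-9 + 3*sqrt(3))) = 22*(-55 + 3*sqrt(3)) = -1210 + 66*sqrt(3)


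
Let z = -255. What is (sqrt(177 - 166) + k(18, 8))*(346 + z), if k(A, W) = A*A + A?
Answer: 31122 + 91*sqrt(11) ≈ 31424.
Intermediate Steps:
k(A, W) = A + A**2 (k(A, W) = A**2 + A = A + A**2)
(sqrt(177 - 166) + k(18, 8))*(346 + z) = (sqrt(177 - 166) + 18*(1 + 18))*(346 - 255) = (sqrt(11) + 18*19)*91 = (sqrt(11) + 342)*91 = (342 + sqrt(11))*91 = 31122 + 91*sqrt(11)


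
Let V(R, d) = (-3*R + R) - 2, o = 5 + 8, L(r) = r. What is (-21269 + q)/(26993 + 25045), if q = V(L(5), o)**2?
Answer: -21125/52038 ≈ -0.40595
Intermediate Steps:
o = 13
V(R, d) = -2 - 2*R (V(R, d) = -2*R - 2 = -2 - 2*R)
q = 144 (q = (-2 - 2*5)**2 = (-2 - 10)**2 = (-12)**2 = 144)
(-21269 + q)/(26993 + 25045) = (-21269 + 144)/(26993 + 25045) = -21125/52038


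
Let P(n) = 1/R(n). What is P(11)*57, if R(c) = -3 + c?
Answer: 57/8 ≈ 7.1250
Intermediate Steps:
P(n) = 1/(-3 + n)
P(11)*57 = 57/(-3 + 11) = 57/8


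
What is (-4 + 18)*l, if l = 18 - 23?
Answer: -70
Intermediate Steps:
l = -5
(-4 + 18)*l = (-4 + 18)*(-5) = 14*(-5) = -70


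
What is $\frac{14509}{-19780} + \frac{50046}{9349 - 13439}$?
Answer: $- \frac{104925169}{8090020} \approx -12.97$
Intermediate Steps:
$\frac{14509}{-19780} + \frac{50046}{9349 - 13439} = 14509 \left(- \frac{1}{19780}\right) + \frac{50046}{-4090} = - \frac{14509}{19780} + 50046 \left(- \frac{1}{4090}\right) = - \frac{14509}{19780} - \frac{25023}{2045} = - \frac{104925169}{8090020}$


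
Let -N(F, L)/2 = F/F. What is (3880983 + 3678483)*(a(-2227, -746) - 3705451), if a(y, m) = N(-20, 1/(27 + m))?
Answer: -28011245968098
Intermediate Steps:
N(F, L) = -2 (N(F, L) = -2*F/F = -2*1 = -2)
a(y, m) = -2
(3880983 + 3678483)*(a(-2227, -746) - 3705451) = (3880983 + 3678483)*(-2 - 3705451) = 7559466*(-3705453) = -28011245968098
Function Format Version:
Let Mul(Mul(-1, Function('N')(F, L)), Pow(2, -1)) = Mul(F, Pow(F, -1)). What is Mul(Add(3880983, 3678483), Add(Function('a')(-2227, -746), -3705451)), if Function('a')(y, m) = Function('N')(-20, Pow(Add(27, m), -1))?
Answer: -28011245968098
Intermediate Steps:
Function('N')(F, L) = -2 (Function('N')(F, L) = Mul(-2, Mul(F, Pow(F, -1))) = Mul(-2, 1) = -2)
Function('a')(y, m) = -2
Mul(Add(3880983, 3678483), Add(Function('a')(-2227, -746), -3705451)) = Mul(Add(3880983, 3678483), Add(-2, -3705451)) = Mul(7559466, -3705453) = -28011245968098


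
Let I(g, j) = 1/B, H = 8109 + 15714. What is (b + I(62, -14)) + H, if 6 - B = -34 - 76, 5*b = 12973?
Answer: 15322213/580 ≈ 26418.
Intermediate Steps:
b = 12973/5 (b = (⅕)*12973 = 12973/5 ≈ 2594.6)
H = 23823
B = 116 (B = 6 - (-34 - 76) = 6 - 1*(-110) = 6 + 110 = 116)
I(g, j) = 1/116
(b + I(62, -14)) + H = (12973/5 + 1/116) + 23823 = 1504873/580 + 23823 = 15322213/580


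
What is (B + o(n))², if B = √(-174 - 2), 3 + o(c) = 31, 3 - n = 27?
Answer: 608 + 224*I*√11 ≈ 608.0 + 742.92*I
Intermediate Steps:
n = -24 (n = 3 - 1*27 = 3 - 27 = -24)
o(c) = 28 (o(c) = -3 + 31 = 28)
B = 4*I*√11 (B = √(-176) = 4*I*√11 ≈ 13.266*I)
(B + o(n))² = (4*I*√11 + 28)² = (28 + 4*I*√11)²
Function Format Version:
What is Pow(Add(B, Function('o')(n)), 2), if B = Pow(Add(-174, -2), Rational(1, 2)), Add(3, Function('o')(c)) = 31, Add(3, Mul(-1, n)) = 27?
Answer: Add(608, Mul(224, I, Pow(11, Rational(1, 2)))) ≈ Add(608.00, Mul(742.92, I))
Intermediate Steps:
n = -24 (n = Add(3, Mul(-1, 27)) = Add(3, -27) = -24)
Function('o')(c) = 28 (Function('o')(c) = Add(-3, 31) = 28)
B = Mul(4, I, Pow(11, Rational(1, 2))) (B = Pow(-176, Rational(1, 2)) = Mul(4, I, Pow(11, Rational(1, 2))) ≈ Mul(13.266, I))
Pow(Add(B, Function('o')(n)), 2) = Pow(Add(Mul(4, I, Pow(11, Rational(1, 2))), 28), 2) = Pow(Add(28, Mul(4, I, Pow(11, Rational(1, 2)))), 2)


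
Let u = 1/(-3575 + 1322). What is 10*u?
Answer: -10/2253 ≈ -0.0044385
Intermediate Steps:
u = -1/2253 (u = 1/(-2253) = -1/2253 ≈ -0.00044385)
10*u = 10*(-1/2253) = -10/2253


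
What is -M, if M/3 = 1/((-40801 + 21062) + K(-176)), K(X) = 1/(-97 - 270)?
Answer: 367/2414738 ≈ 0.00015198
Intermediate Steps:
K(X) = -1/367 (K(X) = 1/(-367) = -1/367)
M = -367/2414738 (M = 3/((-40801 + 21062) - 1/367) = 3/(-19739 - 1/367) = 3/(-7244214/367) = 3*(-367/7244214) = -367/2414738 ≈ -0.00015198)
-M = -1*(-367/2414738) = 367/2414738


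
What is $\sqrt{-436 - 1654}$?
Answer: $i \sqrt{2090} \approx 45.716 i$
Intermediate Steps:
$\sqrt{-436 - 1654} = \sqrt{-2090} = i \sqrt{2090}$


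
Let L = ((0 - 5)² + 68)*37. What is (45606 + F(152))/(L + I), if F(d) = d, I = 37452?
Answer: 45758/40893 ≈ 1.1190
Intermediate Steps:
L = 3441 (L = ((-5)² + 68)*37 = (25 + 68)*37 = 93*37 = 3441)
(45606 + F(152))/(L + I) = (45606 + 152)/(3441 + 37452) = 45758/40893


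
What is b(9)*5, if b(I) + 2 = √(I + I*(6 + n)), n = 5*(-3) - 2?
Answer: -10 + 15*I*√10 ≈ -10.0 + 47.434*I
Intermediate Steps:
n = -17 (n = -15 - 2 = -17)
b(I) = -2 + √10*√(-I) (b(I) = -2 + √(I + I*(6 - 17)) = -2 + √(I + I*(-11)) = -2 + √(I - 11*I) = -2 + √(-10*I) = -2 + √10*√(-I))
b(9)*5 = (-2 + √10*√(-1*9))*5 = (-2 + √10*√(-9))*5 = (-2 + √10*(3*I))*5 = (-2 + 3*I*√10)*5 = -10 + 15*I*√10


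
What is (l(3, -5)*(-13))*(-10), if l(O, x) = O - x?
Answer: 1040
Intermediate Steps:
(l(3, -5)*(-13))*(-10) = ((3 - 1*(-5))*(-13))*(-10) = ((3 + 5)*(-13))*(-10) = (8*(-13))*(-10) = -104*(-10) = 1040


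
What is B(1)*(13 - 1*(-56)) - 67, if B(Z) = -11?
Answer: -826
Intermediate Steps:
B(1)*(13 - 1*(-56)) - 67 = -11*(13 - 1*(-56)) - 67 = -11*(13 + 56) - 67 = -11*69 - 67 = -759 - 67 = -826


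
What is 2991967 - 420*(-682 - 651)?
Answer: 3551827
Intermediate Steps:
2991967 - 420*(-682 - 651) = 2991967 - 420*(-1333) = 2991967 - 1*(-559860) = 2991967 + 559860 = 3551827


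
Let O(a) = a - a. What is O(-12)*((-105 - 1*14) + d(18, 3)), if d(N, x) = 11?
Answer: 0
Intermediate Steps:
O(a) = 0
O(-12)*((-105 - 1*14) + d(18, 3)) = 0*((-105 - 1*14) + 11) = 0*((-105 - 14) + 11) = 0*(-119 + 11) = 0*(-108) = 0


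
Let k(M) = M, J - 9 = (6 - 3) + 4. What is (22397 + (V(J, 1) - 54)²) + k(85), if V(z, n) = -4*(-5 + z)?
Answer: 32086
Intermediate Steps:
J = 16 (J = 9 + ((6 - 3) + 4) = 9 + (3 + 4) = 9 + 7 = 16)
V(z, n) = 20 - 4*z
(22397 + (V(J, 1) - 54)²) + k(85) = (22397 + ((20 - 4*16) - 54)²) + 85 = (22397 + ((20 - 64) - 54)²) + 85 = (22397 + (-44 - 54)²) + 85 = (22397 + (-98)²) + 85 = (22397 + 9604) + 85 = 32001 + 85 = 32086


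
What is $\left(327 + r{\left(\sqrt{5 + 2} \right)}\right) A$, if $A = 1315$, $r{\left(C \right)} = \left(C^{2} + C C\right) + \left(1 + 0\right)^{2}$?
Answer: $449730$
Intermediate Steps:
$r{\left(C \right)} = 1 + 2 C^{2}$ ($r{\left(C \right)} = \left(C^{2} + C^{2}\right) + 1^{2} = 2 C^{2} + 1 = 1 + 2 C^{2}$)
$\left(327 + r{\left(\sqrt{5 + 2} \right)}\right) A = \left(327 + \left(1 + 2 \left(\sqrt{5 + 2}\right)^{2}\right)\right) 1315 = \left(327 + \left(1 + 2 \left(\sqrt{7}\right)^{2}\right)\right) 1315 = \left(327 + \left(1 + 2 \cdot 7\right)\right) 1315 = \left(327 + \left(1 + 14\right)\right) 1315 = \left(327 + 15\right) 1315 = 342 \cdot 1315 = 449730$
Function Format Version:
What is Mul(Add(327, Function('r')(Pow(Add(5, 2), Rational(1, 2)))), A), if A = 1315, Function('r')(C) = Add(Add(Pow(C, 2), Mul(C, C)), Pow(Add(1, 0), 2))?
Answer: 449730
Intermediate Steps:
Function('r')(C) = Add(1, Mul(2, Pow(C, 2))) (Function('r')(C) = Add(Add(Pow(C, 2), Pow(C, 2)), Pow(1, 2)) = Add(Mul(2, Pow(C, 2)), 1) = Add(1, Mul(2, Pow(C, 2))))
Mul(Add(327, Function('r')(Pow(Add(5, 2), Rational(1, 2)))), A) = Mul(Add(327, Add(1, Mul(2, Pow(Pow(Add(5, 2), Rational(1, 2)), 2)))), 1315) = Mul(Add(327, Add(1, Mul(2, Pow(Pow(7, Rational(1, 2)), 2)))), 1315) = Mul(Add(327, Add(1, Mul(2, 7))), 1315) = Mul(Add(327, Add(1, 14)), 1315) = Mul(Add(327, 15), 1315) = Mul(342, 1315) = 449730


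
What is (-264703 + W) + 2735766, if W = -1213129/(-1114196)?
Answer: 2753249723477/1114196 ≈ 2.4711e+6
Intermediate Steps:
W = 1213129/1114196 (W = -1213129*(-1/1114196) = 1213129/1114196 ≈ 1.0888)
(-264703 + W) + 2735766 = (-264703 + 1213129/1114196) + 2735766 = -294929810659/1114196 + 2735766 = 2753249723477/1114196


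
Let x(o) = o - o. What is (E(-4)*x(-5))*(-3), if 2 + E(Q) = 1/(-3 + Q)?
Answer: 0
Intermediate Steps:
E(Q) = -2 + 1/(-3 + Q)
x(o) = 0
(E(-4)*x(-5))*(-3) = (((7 - 2*(-4))/(-3 - 4))*0)*(-3) = (((7 + 8)/(-7))*0)*(-3) = (-⅐*15*0)*(-3) = -15/7*0*(-3) = 0*(-3) = 0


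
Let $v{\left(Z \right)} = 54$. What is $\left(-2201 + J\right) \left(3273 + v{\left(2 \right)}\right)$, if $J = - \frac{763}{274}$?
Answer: $- \frac{2008965699}{274} \approx -7.332 \cdot 10^{6}$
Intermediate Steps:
$J = - \frac{763}{274}$ ($J = \left(-763\right) \frac{1}{274} = - \frac{763}{274} \approx -2.7847$)
$\left(-2201 + J\right) \left(3273 + v{\left(2 \right)}\right) = \left(-2201 - \frac{763}{274}\right) \left(3273 + 54\right) = \left(- \frac{603837}{274}\right) 3327 = - \frac{2008965699}{274}$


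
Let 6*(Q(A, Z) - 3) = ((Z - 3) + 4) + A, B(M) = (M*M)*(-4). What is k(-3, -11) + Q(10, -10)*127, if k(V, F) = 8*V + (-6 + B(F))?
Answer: -671/6 ≈ -111.83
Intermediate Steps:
B(M) = -4*M**2 (B(M) = M**2*(-4) = -4*M**2)
k(V, F) = -6 - 4*F**2 + 8*V (k(V, F) = 8*V + (-6 - 4*F**2) = -6 - 4*F**2 + 8*V)
Q(A, Z) = 19/6 + A/6 + Z/6 (Q(A, Z) = 3 + (((Z - 3) + 4) + A)/6 = 3 + (((-3 + Z) + 4) + A)/6 = 3 + ((1 + Z) + A)/6 = 3 + (1 + A + Z)/6 = 3 + (1/6 + A/6 + Z/6) = 19/6 + A/6 + Z/6)
k(-3, -11) + Q(10, -10)*127 = (-6 - 4*(-11)**2 + 8*(-3)) + (19/6 + (1/6)*10 + (1/6)*(-10))*127 = (-6 - 4*121 - 24) + (19/6 + 5/3 - 5/3)*127 = (-6 - 484 - 24) + (19/6)*127 = -514 + 2413/6 = -671/6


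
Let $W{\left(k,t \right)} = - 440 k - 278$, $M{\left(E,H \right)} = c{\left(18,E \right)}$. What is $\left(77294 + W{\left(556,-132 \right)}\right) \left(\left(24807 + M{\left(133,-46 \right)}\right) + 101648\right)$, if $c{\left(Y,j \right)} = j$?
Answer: $-21219186912$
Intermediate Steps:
$M{\left(E,H \right)} = E$
$W{\left(k,t \right)} = -278 - 440 k$
$\left(77294 + W{\left(556,-132 \right)}\right) \left(\left(24807 + M{\left(133,-46 \right)}\right) + 101648\right) = \left(77294 - 244918\right) \left(\left(24807 + 133\right) + 101648\right) = \left(77294 - 244918\right) \left(24940 + 101648\right) = \left(77294 - 244918\right) 126588 = \left(-167624\right) 126588 = -21219186912$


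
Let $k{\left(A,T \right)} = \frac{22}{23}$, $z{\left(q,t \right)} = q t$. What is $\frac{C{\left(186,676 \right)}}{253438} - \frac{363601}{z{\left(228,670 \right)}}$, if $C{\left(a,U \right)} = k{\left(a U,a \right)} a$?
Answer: $- \frac{1059416020777}{445224672120} \approx -2.3795$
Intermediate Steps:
$k{\left(A,T \right)} = \frac{22}{23}$ ($k{\left(A,T \right)} = 22 \cdot \frac{1}{23} = \frac{22}{23}$)
$C{\left(a,U \right)} = \frac{22 a}{23}$
$\frac{C{\left(186,676 \right)}}{253438} - \frac{363601}{z{\left(228,670 \right)}} = \frac{\frac{22}{23} \cdot 186}{253438} - \frac{363601}{228 \cdot 670} = \frac{4092}{23} \cdot \frac{1}{253438} - \frac{363601}{152760} = \frac{2046}{2914537} - \frac{363601}{152760} = - \frac{1059416020777}{445224672120}$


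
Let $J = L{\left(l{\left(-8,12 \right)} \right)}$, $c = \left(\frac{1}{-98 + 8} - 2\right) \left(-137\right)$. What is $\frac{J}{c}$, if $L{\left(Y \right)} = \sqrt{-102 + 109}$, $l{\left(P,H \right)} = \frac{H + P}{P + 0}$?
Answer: $\frac{90 \sqrt{7}}{24797} \approx 0.0096027$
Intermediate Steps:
$l{\left(P,H \right)} = \frac{H + P}{P}$
$c = \frac{24797}{90}$ ($c = \left(\frac{1}{-90} - 2\right) \left(-137\right) = \left(- \frac{1}{90} - 2\right) \left(-137\right) = \left(- \frac{181}{90}\right) \left(-137\right) = \frac{24797}{90} \approx 275.52$)
$L{\left(Y \right)} = \sqrt{7}$
$J = \sqrt{7} \approx 2.6458$
$\frac{J}{c} = \frac{\sqrt{7}}{\frac{24797}{90}} = \sqrt{7} \cdot \frac{90}{24797} = \frac{90 \sqrt{7}}{24797}$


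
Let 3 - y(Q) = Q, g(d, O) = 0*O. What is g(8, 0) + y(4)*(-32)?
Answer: 32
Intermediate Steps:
g(d, O) = 0
y(Q) = 3 - Q
g(8, 0) + y(4)*(-32) = 0 + (3 - 1*4)*(-32) = 0 + (3 - 4)*(-32) = 0 - 1*(-32) = 0 + 32 = 32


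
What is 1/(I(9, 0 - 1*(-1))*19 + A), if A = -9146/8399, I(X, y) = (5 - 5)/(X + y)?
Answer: -8399/9146 ≈ -0.91833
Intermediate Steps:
I(X, y) = 0 (I(X, y) = 0/(X + y) = 0)
A = -9146/8399 (A = -9146*1/8399 = -9146/8399 ≈ -1.0889)
1/(I(9, 0 - 1*(-1))*19 + A) = 1/(0*19 - 9146/8399) = 1/(0 - 9146/8399) = 1/(-9146/8399) = -8399/9146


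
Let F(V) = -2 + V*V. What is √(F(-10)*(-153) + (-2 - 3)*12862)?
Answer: 2*I*√19826 ≈ 281.61*I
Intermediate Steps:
F(V) = -2 + V²
√(F(-10)*(-153) + (-2 - 3)*12862) = √((-2 + (-10)²)*(-153) + (-2 - 3)*12862) = √((-2 + 100)*(-153) - 5*12862) = √(98*(-153) - 64310) = √(-14994 - 64310) = √(-79304) = 2*I*√19826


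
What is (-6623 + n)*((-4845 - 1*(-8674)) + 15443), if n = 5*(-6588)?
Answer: -762458136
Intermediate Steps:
n = -32940
(-6623 + n)*((-4845 - 1*(-8674)) + 15443) = (-6623 - 32940)*((-4845 - 1*(-8674)) + 15443) = -39563*((-4845 + 8674) + 15443) = -39563*(3829 + 15443) = -39563*19272 = -762458136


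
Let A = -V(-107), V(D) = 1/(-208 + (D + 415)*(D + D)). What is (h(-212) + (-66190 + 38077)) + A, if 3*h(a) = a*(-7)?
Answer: -1826124199/66120 ≈ -27618.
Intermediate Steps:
h(a) = -7*a/3 (h(a) = (a*(-7))/3 = (-7*a)/3 = -7*a/3)
V(D) = 1/(-208 + 2*D*(415 + D)) (V(D) = 1/(-208 + (415 + D)*(2*D)) = 1/(-208 + 2*D*(415 + D)))
A = 1/66120 (A = -1/(2*(-104 + (-107)**2 + 415*(-107))) = -1/(2*(-104 + 11449 - 44405)) = -1/(2*(-33060)) = -(-1)/(2*33060) = -1*(-1/66120) = 1/66120 ≈ 1.5124e-5)
(h(-212) + (-66190 + 38077)) + A = (-7/3*(-212) + (-66190 + 38077)) + 1/66120 = (1484/3 - 28113) + 1/66120 = -82855/3 + 1/66120 = -1826124199/66120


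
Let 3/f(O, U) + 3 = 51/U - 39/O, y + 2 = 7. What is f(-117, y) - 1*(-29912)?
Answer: 3380101/113 ≈ 29912.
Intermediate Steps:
y = 5 (y = -2 + 7 = 5)
f(O, U) = 3/(-3 - 39/O + 51/U) (f(O, U) = 3/(-3 + (51/U - 39/O)) = 3/(-3 + (-39/O + 51/U)) = 3/(-3 - 39/O + 51/U))
f(-117, y) - 1*(-29912) = -1*(-117)*5/(-17*(-117) + 13*5 - 117*5) - 1*(-29912) = -1*(-117)*5/(1989 + 65 - 585) + 29912 = -1*(-117)*5/1469 + 29912 = -1*(-117)*5*1/1469 + 29912 = 45/113 + 29912 = 3380101/113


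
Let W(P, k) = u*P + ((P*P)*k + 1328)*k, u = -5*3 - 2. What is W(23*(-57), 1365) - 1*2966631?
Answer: 3202362803601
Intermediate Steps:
u = -17 (u = -15 - 2 = -17)
W(P, k) = -17*P + k*(1328 + k*P²) (W(P, k) = -17*P + ((P*P)*k + 1328)*k = -17*P + (P²*k + 1328)*k = -17*P + (k*P² + 1328)*k = -17*P + (1328 + k*P²)*k = -17*P + k*(1328 + k*P²))
W(23*(-57), 1365) - 1*2966631 = (-391*(-57) + 1328*1365 + (23*(-57))²*1365²) - 1*2966631 = (-17*(-1311) + 1812720 + (-1311)²*1863225) - 2966631 = (22287 + 1812720 + 1718721*1863225) - 2966631 = (22287 + 1812720 + 3202363935225) - 2966631 = 3202365770232 - 2966631 = 3202362803601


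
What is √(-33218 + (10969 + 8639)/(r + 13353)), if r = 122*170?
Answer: I*√38609697438938/34093 ≈ 182.26*I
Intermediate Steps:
r = 20740
√(-33218 + (10969 + 8639)/(r + 13353)) = √(-33218 + (10969 + 8639)/(20740 + 13353)) = √(-33218 + 19608/34093) = √(-1132481666/34093) = I*√38609697438938/34093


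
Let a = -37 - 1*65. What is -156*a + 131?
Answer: 16043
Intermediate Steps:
a = -102 (a = -37 - 65 = -102)
-156*a + 131 = -156*(-102) + 131 = 15912 + 131 = 16043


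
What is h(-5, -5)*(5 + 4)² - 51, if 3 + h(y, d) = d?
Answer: -699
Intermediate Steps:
h(y, d) = -3 + d
h(-5, -5)*(5 + 4)² - 51 = (-3 - 5)*(5 + 4)² - 51 = -8*9² - 51 = -8*81 - 51 = -648 - 51 = -699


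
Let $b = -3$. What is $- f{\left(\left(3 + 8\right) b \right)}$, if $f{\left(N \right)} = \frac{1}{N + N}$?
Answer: $\frac{1}{66} \approx 0.015152$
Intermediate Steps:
$f{\left(N \right)} = \frac{1}{2 N}$
$- f{\left(\left(3 + 8\right) b \right)} = - \frac{1}{2 \left(3 + 8\right) \left(-3\right)} = - \frac{1}{2 \cdot 11 \left(-3\right)} = - \frac{1}{2 \left(-33\right)} = - \frac{-1}{2 \cdot 33} = \left(-1\right) \left(- \frac{1}{66}\right) = \frac{1}{66}$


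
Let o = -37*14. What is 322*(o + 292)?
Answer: -72772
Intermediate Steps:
o = -518
322*(o + 292) = 322*(-518 + 292) = 322*(-226) = -72772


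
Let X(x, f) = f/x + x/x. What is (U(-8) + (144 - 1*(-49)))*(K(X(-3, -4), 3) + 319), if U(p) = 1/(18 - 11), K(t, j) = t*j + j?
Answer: 63544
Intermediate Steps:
X(x, f) = 1 + f/x (X(x, f) = f/x + 1 = 1 + f/x)
K(t, j) = j + j*t (K(t, j) = j*t + j = j + j*t)
U(p) = 1/7
(U(-8) + (144 - 1*(-49)))*(K(X(-3, -4), 3) + 319) = (1/7 + (144 - 1*(-49)))*(3*(1 + (-4 - 3)/(-3)) + 319) = (1/7 + (144 + 49))*(3*(1 - 1/3*(-7)) + 319) = (1/7 + 193)*(3*(1 + 7/3) + 319) = 1352*(3*(10/3) + 319)/7 = 1352*(10 + 319)/7 = (1352/7)*329 = 63544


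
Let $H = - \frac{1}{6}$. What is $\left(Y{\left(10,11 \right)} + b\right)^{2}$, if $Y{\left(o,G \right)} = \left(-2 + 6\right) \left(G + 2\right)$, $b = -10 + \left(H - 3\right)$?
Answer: $\frac{54289}{36} \approx 1508.0$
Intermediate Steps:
$H = - \frac{1}{6}$ ($H = \left(-1\right) \frac{1}{6} = - \frac{1}{6} \approx -0.16667$)
$b = - \frac{79}{6}$ ($b = -10 - \frac{19}{6} = - \frac{79}{6} \approx -13.167$)
$Y{\left(o,G \right)} = 8 + 4 G$ ($Y{\left(o,G \right)} = 4 \left(2 + G\right) = 8 + 4 G$)
$\left(Y{\left(10,11 \right)} + b\right)^{2} = \left(\left(8 + 4 \cdot 11\right) - \frac{79}{6}\right)^{2} = \left(\left(8 + 44\right) - \frac{79}{6}\right)^{2} = \left(52 - \frac{79}{6}\right)^{2} = \left(\frac{233}{6}\right)^{2} = \frac{54289}{36}$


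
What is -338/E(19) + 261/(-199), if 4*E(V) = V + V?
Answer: -139483/3781 ≈ -36.891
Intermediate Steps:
E(V) = V/2 (E(V) = (V + V)/4 = (2*V)/4 = V/2)
-338/E(19) + 261/(-199) = -338/((1/2)*19) + 261/(-199) = -338/19/2 + 261*(-1/199) = -338*2/19 - 261/199 = -676/19 - 261/199 = -139483/3781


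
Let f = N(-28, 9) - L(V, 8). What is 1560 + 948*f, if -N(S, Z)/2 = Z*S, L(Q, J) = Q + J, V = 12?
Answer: 460392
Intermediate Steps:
L(Q, J) = J + Q
N(S, Z) = -2*S*Z (N(S, Z) = -2*Z*S = -2*S*Z)
f = 484 (f = -2*(-28)*9 - (8 + 12) = 504 - 1*20 = 504 - 20 = 484)
1560 + 948*f = 1560 + 948*484 = 1560 + 458832 = 460392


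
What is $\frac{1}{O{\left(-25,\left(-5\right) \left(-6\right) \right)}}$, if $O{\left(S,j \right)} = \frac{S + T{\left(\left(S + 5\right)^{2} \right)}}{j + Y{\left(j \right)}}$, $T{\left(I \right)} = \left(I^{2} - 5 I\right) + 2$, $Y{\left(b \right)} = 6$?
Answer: $\frac{4}{17553} \approx 0.00022788$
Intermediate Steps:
$T{\left(I \right)} = 2 + I^{2} - 5 I$
$O{\left(S,j \right)} = \frac{2 + S + \left(5 + S\right)^{4} - 5 \left(5 + S\right)^{2}}{6 + j}$ ($O{\left(S,j \right)} = \frac{S + \left(2 + \left(\left(S + 5\right)^{2}\right)^{2} - 5 \left(S + 5\right)^{2}\right)}{j + 6} = \frac{S + \left(2 + \left(\left(5 + S\right)^{2}\right)^{2} - 5 \left(5 + S\right)^{2}\right)}{6 + j} = \frac{S + \left(2 + \left(5 + S\right)^{4} - 5 \left(5 + S\right)^{2}\right)}{6 + j} = \frac{2 + S + \left(5 + S\right)^{4} - 5 \left(5 + S\right)^{2}}{6 + j}$)
$\frac{1}{O{\left(-25,\left(-5\right) \left(-6\right) \right)}} = \frac{1}{\frac{1}{6 - -30} \left(2 - 25 + \left(5 - 25\right)^{4} - 5 \left(5 - 25\right)^{2}\right)} = \frac{1}{\frac{1}{6 + 30} \left(2 - 25 + \left(-20\right)^{4} - 5 \left(-20\right)^{2}\right)} = \frac{1}{\frac{1}{36} \left(2 - 25 + 160000 - 2000\right)} = \frac{1}{\frac{1}{36} \cdot 157977} = \frac{1}{\frac{17553}{4}} = \frac{4}{17553}$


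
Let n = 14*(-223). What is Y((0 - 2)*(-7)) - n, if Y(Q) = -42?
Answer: 3080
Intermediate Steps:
n = -3122
Y((0 - 2)*(-7)) - n = -42 - 1*(-3122) = -42 + 3122 = 3080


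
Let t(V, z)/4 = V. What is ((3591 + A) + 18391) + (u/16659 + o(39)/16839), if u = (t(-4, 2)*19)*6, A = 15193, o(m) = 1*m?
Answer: 386234608520/10389663 ≈ 37175.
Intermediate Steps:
t(V, z) = 4*V
o(m) = m
u = -1824 (u = ((4*(-4))*19)*6 = -16*19*6 = -304*6 = -1824)
((3591 + A) + 18391) + (u/16659 + o(39)/16839) = ((3591 + 15193) + 18391) + (-1824/16659 + 39/16839) = (18784 + 18391) + (-1824*1/16659 + 39*(1/16839)) = 37175 + (-608/5553 + 13/5613) = 37175 - 1113505/10389663 = 386234608520/10389663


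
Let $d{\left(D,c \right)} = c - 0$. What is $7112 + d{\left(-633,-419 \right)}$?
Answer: $6693$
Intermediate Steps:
$d{\left(D,c \right)} = c$ ($d{\left(D,c \right)} = c + 0 = c$)
$7112 + d{\left(-633,-419 \right)} = 7112 - 419 = 6693$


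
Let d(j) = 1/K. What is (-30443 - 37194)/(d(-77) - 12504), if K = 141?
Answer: 9536817/1763063 ≈ 5.4092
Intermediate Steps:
d(j) = 1/141
(-30443 - 37194)/(d(-77) - 12504) = (-30443 - 37194)/(1/141 - 12504) = -67637/(-1763063/141) = -67637*(-141/1763063) = 9536817/1763063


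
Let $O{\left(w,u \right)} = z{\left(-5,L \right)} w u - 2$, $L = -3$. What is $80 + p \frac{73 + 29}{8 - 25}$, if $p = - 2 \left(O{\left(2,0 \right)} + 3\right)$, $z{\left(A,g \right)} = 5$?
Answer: $92$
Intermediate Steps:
$O{\left(w,u \right)} = -2 + 5 u w$ ($O{\left(w,u \right)} = 5 w u - 2 = 5 u w - 2 = -2 + 5 u w$)
$p = -2$ ($p = - 2 \left(\left(-2 + 5 \cdot 0 \cdot 2\right) + 3\right) = - 2 \left(\left(-2 + 0\right) + 3\right) = - 2 \left(-2 + 3\right) = \left(-2\right) 1 = -2$)
$80 + p \frac{73 + 29}{8 - 25} = 80 - 2 \frac{73 + 29}{8 - 25} = 80 - 2 \frac{102}{-17} = 80 - 2 \cdot 102 \left(- \frac{1}{17}\right) = 80 - -12 = 80 + 12 = 92$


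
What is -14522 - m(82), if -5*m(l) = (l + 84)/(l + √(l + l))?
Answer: -2904317/200 - 83*√41/8200 ≈ -14522.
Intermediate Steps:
m(l) = -(84 + l)/(5*(l + √2*√l)) (m(l) = -(l + 84)/(5*(l + √(l + l))) = -(84 + l)/(5*(l + √(2*l))) = -(84 + l)/(5*(l + √2*√l)))
-14522 - m(82) = -14522 - (-84 - 1*82)/(5*(82 + √2*√82)) = -14522 - (-84 - 82)/(5*(82 + 2*√41)) = -14522 - (-166)/(5*(82 + 2*√41)) = -14522 + 166/(5*(82 + 2*√41))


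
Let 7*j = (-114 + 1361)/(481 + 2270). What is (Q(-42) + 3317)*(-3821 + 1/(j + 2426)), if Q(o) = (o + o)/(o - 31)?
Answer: -43240128363940700/3410467217 ≈ -1.2679e+7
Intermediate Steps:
Q(o) = 2*o/(-31 + o) (Q(o) = (2*o)/(-31 + o) = 2*o/(-31 + o))
j = 1247/19257 (j = ((-114 + 1361)/(481 + 2270))/7 = (1247/2751)/7 = (1247*(1/2751))/7 = (1/7)*(1247/2751) = 1247/19257 ≈ 0.064756)
(Q(-42) + 3317)*(-3821 + 1/(j + 2426)) = (2*(-42)/(-31 - 42) + 3317)*(-3821 + 1/(1247/19257 + 2426)) = (2*(-42)/(-73) + 3317)*(-3821 + 1/(46718729/19257)) = (2*(-42)*(-1/73) + 3317)*(-3821 + 19257/46718729) = (84/73 + 3317)*(-178512244252/46718729) = (242225/73)*(-178512244252/46718729) = -43240128363940700/3410467217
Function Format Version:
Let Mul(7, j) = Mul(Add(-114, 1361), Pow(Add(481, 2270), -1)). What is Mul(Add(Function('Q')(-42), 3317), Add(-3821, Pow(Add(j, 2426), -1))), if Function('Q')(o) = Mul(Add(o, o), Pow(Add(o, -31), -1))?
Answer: Rational(-43240128363940700, 3410467217) ≈ -1.2679e+7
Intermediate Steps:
Function('Q')(o) = Mul(2, o, Pow(Add(-31, o), -1)) (Function('Q')(o) = Mul(Mul(2, o), Pow(Add(-31, o), -1)) = Mul(2, o, Pow(Add(-31, o), -1)))
j = Rational(1247, 19257) (j = Mul(Rational(1, 7), Mul(Add(-114, 1361), Pow(Add(481, 2270), -1))) = Mul(Rational(1, 7), Mul(1247, Pow(2751, -1))) = Mul(Rational(1, 7), Mul(1247, Rational(1, 2751))) = Mul(Rational(1, 7), Rational(1247, 2751)) = Rational(1247, 19257) ≈ 0.064756)
Mul(Add(Function('Q')(-42), 3317), Add(-3821, Pow(Add(j, 2426), -1))) = Mul(Add(Mul(2, -42, Pow(Add(-31, -42), -1)), 3317), Add(-3821, Pow(Add(Rational(1247, 19257), 2426), -1))) = Mul(Add(Mul(2, -42, Pow(-73, -1)), 3317), Add(-3821, Pow(Rational(46718729, 19257), -1))) = Mul(Add(Mul(2, -42, Rational(-1, 73)), 3317), Add(-3821, Rational(19257, 46718729))) = Mul(Add(Rational(84, 73), 3317), Rational(-178512244252, 46718729)) = Mul(Rational(242225, 73), Rational(-178512244252, 46718729)) = Rational(-43240128363940700, 3410467217)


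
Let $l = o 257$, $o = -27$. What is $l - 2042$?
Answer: $-8981$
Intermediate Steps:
$l = -6939$ ($l = \left(-27\right) 257 = -6939$)
$l - 2042 = -6939 - 2042 = -8981$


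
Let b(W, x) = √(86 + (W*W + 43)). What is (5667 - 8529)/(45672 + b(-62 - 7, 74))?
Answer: -21785544/347654449 + 477*√4890/347654449 ≈ -0.062568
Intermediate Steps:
b(W, x) = √(129 + W²) (b(W, x) = √(86 + (W² + 43)) = √(86 + (43 + W²)) = √(129 + W²))
(5667 - 8529)/(45672 + b(-62 - 7, 74)) = (5667 - 8529)/(45672 + √(129 + (-62 - 7)²)) = -2862/(45672 + √(129 + (-69)²)) = -2862/(45672 + √(129 + 4761)) = -2862/(45672 + √4890)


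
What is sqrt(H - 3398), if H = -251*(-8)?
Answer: I*sqrt(1390) ≈ 37.283*I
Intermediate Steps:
H = 2008
sqrt(H - 3398) = sqrt(2008 - 3398) = sqrt(-1390) = I*sqrt(1390)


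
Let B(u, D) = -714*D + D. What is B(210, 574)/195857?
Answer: -9982/4777 ≈ -2.0896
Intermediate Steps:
B(u, D) = -713*D
B(210, 574)/195857 = -713*574/195857 = -409262*1/195857 = -9982/4777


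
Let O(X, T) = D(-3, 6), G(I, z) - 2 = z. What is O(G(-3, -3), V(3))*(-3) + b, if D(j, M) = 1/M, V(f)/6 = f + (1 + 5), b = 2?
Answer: 3/2 ≈ 1.5000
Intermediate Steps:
G(I, z) = 2 + z
V(f) = 36 + 6*f (V(f) = 6*(f + (1 + 5)) = 6*(f + 6) = 6*(6 + f) = 36 + 6*f)
O(X, T) = ⅙ (O(X, T) = 1/6 = ⅙)
O(G(-3, -3), V(3))*(-3) + b = (⅙)*(-3) + 2 = -½ + 2 = 3/2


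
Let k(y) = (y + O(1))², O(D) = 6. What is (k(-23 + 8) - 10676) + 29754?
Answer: 19159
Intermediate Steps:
k(y) = (6 + y)² (k(y) = (y + 6)² = (6 + y)²)
(k(-23 + 8) - 10676) + 29754 = ((6 + (-23 + 8))² - 10676) + 29754 = ((6 - 15)² - 10676) + 29754 = ((-9)² - 10676) + 29754 = (81 - 10676) + 29754 = -10595 + 29754 = 19159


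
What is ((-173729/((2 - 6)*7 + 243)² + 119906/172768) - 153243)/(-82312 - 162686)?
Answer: 67991880075079/108700179088800 ≈ 0.62550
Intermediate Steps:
((-173729/((2 - 6)*7 + 243)² + 119906/172768) - 153243)/(-82312 - 162686) = ((-173729/(-4*7 + 243)² + 119906*(1/172768)) - 153243)/(-244998) = ((-173729/(-28 + 243)² + 59953/86384) - 153243)*(-1/244998) = ((-173729/(215²) + 59953/86384) - 153243)*(-1/244998) = ((-173729/46225 + 59953/86384) - 153243)*(-1/244998) = (-12236078511/3993100400 - 153243)*(-1/244998) = -611926920675711/3993100400*(-1/244998) = 67991880075079/108700179088800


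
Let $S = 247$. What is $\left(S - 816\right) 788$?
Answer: $-448372$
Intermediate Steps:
$\left(S - 816\right) 788 = \left(247 - 816\right) 788 = \left(-569\right) 788 = -448372$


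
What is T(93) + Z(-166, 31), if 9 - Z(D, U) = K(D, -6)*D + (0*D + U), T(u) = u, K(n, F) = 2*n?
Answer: -55041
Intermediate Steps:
Z(D, U) = 9 - U - 2*D² (Z(D, U) = 9 - ((2*D)*D + (0*D + U)) = 9 - (2*D² + (0 + U)) = 9 - (2*D² + U) = 9 - (U + 2*D²) = 9 + (-U - 2*D²) = 9 - U - 2*D²)
T(93) + Z(-166, 31) = 93 + (9 - 1*31 - 2*(-166)²) = 93 + (9 - 31 - 2*27556) = 93 + (9 - 31 - 55112) = 93 - 55134 = -55041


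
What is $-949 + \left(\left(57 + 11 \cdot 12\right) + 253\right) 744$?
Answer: $327899$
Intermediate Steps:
$-949 + \left(\left(57 + 11 \cdot 12\right) + 253\right) 744 = -949 + \left(\left(57 + 132\right) + 253\right) 744 = -949 + \left(189 + 253\right) 744 = -949 + 442 \cdot 744 = -949 + 328848 = 327899$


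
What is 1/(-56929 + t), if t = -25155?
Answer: -1/82084 ≈ -1.2183e-5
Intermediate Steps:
1/(-56929 + t) = 1/(-56929 - 25155) = 1/(-82084) = -1/82084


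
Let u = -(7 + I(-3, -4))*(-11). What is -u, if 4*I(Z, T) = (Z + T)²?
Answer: -847/4 ≈ -211.75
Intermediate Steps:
I(Z, T) = (T + Z)²/4 (I(Z, T) = (Z + T)²/4 = (T + Z)²/4)
u = 847/4 (u = -(7 + (-4 - 3)²/4)*(-11) = -(7 + (¼)*(-7)²)*(-11) = -(7 + (¼)*49)*(-11) = -(7 + 49/4)*(-11) = -77*(-11)/4 = -1*(-847/4) = 847/4 ≈ 211.75)
-u = -1*847/4 = -847/4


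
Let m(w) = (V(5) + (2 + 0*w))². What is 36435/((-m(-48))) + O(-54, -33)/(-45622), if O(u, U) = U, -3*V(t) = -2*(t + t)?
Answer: -7480057911/15420236 ≈ -485.08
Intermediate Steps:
V(t) = 4*t/3 (V(t) = -(-2)*(t + t)/3 = -(-2)*2*t/3 = -(-4)*t/3 = 4*t/3)
m(w) = 676/9 (m(w) = ((4/3)*5 + (2 + 0*w))² = (20/3 + (2 + 0))² = (20/3 + 2)² = (26/3)² = 676/9)
36435/((-m(-48))) + O(-54, -33)/(-45622) = 36435/((-1*676/9)) - 33/(-45622) = 36435/(-676/9) - 33*(-1/45622) = 36435*(-9/676) + 33/45622 = -327915/676 + 33/45622 = -7480057911/15420236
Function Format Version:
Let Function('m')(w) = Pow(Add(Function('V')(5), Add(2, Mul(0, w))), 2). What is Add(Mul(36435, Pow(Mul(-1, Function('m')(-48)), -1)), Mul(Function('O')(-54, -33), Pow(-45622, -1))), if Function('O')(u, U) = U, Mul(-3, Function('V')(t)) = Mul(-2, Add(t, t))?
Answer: Rational(-7480057911, 15420236) ≈ -485.08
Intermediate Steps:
Function('V')(t) = Mul(Rational(4, 3), t) (Function('V')(t) = Mul(Rational(-1, 3), Mul(-2, Add(t, t))) = Mul(Rational(-1, 3), Mul(-2, Mul(2, t))) = Mul(Rational(-1, 3), Mul(-4, t)) = Mul(Rational(4, 3), t))
Function('m')(w) = Rational(676, 9) (Function('m')(w) = Pow(Add(Mul(Rational(4, 3), 5), Add(2, Mul(0, w))), 2) = Pow(Add(Rational(20, 3), Add(2, 0)), 2) = Pow(Add(Rational(20, 3), 2), 2) = Pow(Rational(26, 3), 2) = Rational(676, 9))
Add(Mul(36435, Pow(Mul(-1, Function('m')(-48)), -1)), Mul(Function('O')(-54, -33), Pow(-45622, -1))) = Add(Mul(36435, Pow(Mul(-1, Rational(676, 9)), -1)), Mul(-33, Pow(-45622, -1))) = Add(Mul(36435, Pow(Rational(-676, 9), -1)), Mul(-33, Rational(-1, 45622))) = Add(Mul(36435, Rational(-9, 676)), Rational(33, 45622)) = Add(Rational(-327915, 676), Rational(33, 45622)) = Rational(-7480057911, 15420236)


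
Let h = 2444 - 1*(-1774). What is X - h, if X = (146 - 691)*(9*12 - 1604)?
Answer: 811102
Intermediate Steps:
h = 4218 (h = 2444 + 1774 = 4218)
X = 815320 (X = -545*(108 - 1604) = -545*(-1496) = 815320)
X - h = 815320 - 1*4218 = 815320 - 4218 = 811102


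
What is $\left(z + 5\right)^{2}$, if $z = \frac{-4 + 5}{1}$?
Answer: $36$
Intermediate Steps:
$z = 1$ ($z = 1 \cdot 1 = 1$)
$\left(z + 5\right)^{2} = \left(1 + 5\right)^{2} = 6^{2} = 36$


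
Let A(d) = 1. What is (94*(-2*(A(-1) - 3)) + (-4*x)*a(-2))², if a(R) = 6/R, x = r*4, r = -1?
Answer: 107584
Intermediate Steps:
x = -4 (x = -1*4 = -4)
(94*(-2*(A(-1) - 3)) + (-4*x)*a(-2))² = (94*(-2*(1 - 3)) + (-4*(-4))*(6/(-2)))² = (94*(-2*(-2)) + 16*(6*(-½)))² = (94*4 + 16*(-3))² = (376 - 48)² = 328² = 107584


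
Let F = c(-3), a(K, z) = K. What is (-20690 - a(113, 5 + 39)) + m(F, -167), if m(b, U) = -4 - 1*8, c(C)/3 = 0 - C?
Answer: -20815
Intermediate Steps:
c(C) = -3*C (c(C) = 3*(0 - C) = 3*(-C) = -3*C)
F = 9 (F = -3*(-3) = 9)
m(b, U) = -12 (m(b, U) = -4 - 8 = -12)
(-20690 - a(113, 5 + 39)) + m(F, -167) = (-20690 - 1*113) - 12 = (-20690 - 113) - 12 = -20803 - 12 = -20815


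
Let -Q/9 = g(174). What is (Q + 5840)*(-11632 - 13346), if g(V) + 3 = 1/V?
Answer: -4249794387/29 ≈ -1.4654e+8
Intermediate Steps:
g(V) = -3 + 1/V
Q = 1563/58 (Q = -9*(-3 + 1/174) = -9*(-521/174) = 1563/58 ≈ 26.948)
(Q + 5840)*(-11632 - 13346) = (1563/58 + 5840)*(-11632 - 13346) = (340283/58)*(-24978) = -4249794387/29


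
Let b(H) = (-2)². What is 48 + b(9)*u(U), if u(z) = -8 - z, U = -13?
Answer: 68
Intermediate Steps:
b(H) = 4
48 + b(9)*u(U) = 48 + 4*(-8 - 1*(-13)) = 48 + 4*(-8 + 13) = 48 + 4*5 = 48 + 20 = 68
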